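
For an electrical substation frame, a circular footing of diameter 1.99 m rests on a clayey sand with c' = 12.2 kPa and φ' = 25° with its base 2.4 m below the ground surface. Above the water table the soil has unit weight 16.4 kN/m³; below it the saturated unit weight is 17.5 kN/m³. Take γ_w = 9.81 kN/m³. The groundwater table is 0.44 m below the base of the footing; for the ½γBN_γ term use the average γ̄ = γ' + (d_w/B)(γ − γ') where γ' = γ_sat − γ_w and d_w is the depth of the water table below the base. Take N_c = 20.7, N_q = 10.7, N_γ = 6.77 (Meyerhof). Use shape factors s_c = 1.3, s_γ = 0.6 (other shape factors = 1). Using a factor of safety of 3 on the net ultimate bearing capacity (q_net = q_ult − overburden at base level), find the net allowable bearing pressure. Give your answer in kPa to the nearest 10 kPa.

q_all(net) ≈ 250 kPa

Effective surcharge at the founding depth q = γ·D_f = 16.4 × 2.4 = 39.36 kPa.
With d_w = 0.44 m < B, γ̄ = 7.69 + (0.44/1.99) × (16.4 − 7.69) = 9.6158 kN/m³.
q_ult = c·N_c·s_c + q·N_q + 0.5·γ·B·N_γ·s_γ
     = 12.2 × 20.7 × 1.3 + 39.36 × 10.7 + 0.5 × 9.6158 × 1.99 × 6.77 × 0.6
     = 328.3 + 421.15 + 38.864 = 788.32 kPa.
q_net = 788.32 − 39.36 = 748.96 kPa.
q_all(net) = 748.96 / 3 = 249.65 kPa.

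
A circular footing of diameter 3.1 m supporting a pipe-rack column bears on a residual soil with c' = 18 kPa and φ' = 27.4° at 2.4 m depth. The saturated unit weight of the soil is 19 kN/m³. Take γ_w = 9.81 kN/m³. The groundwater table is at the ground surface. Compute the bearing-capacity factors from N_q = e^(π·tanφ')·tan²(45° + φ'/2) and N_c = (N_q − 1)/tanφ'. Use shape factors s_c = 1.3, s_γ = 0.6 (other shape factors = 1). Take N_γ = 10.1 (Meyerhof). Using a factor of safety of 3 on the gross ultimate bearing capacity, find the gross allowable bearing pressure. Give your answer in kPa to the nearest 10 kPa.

q_all ≈ 320 kPa

N_q = e^(π·tan27.4°)·tan²(58.7°) = 13.78; N_c = (N_q − 1)/tanφ' = 24.66.
With the water table at the surface the whole profile is submerged: γ' = 19 − 9.81 = 9.19 kN/m³, so q = γ'·D_f = 22.056 kPa; the same γ' applies in the ½γBN_γ term.
q_ult = c·N_c·s_c + q·N_q + 0.5·γ·B·N_γ·s_γ
     = 18 × 24.665 × 1.3 + 22.056 × 13.785 + 0.5 × 9.19 × 3.1 × 10.1 × 0.6
     = 577.15 + 304.04 + 86.322 = 967.51 kPa.
q_all = 967.51 / 3 = 322.5 kPa.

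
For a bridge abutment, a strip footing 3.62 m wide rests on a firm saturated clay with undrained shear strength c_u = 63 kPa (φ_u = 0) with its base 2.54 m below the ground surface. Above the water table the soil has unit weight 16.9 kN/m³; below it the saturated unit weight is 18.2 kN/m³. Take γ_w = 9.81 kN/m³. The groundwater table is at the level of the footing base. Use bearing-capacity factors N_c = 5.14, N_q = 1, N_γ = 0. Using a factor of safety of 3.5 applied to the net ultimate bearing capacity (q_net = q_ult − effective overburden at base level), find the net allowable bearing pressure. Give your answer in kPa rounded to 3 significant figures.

Overburden at base level: q = 16.9 × 2.54 = 42.926 kPa.
Cohesion term c·N_c = 63 × 5.14 = 323.82 kPa; surcharge term q·N_q = 42.926 × 1 = 42.926 kPa.
q_ult = 323.82 + 42.926 = 366.75 kPa.
Net ultimate: q_net = 366.75 − 42.926 = 323.82 kPa.
q_all(net) = 323.82 / 3.5 = 92.52 kPa.

q_all(net) ≈ 92.5 kPa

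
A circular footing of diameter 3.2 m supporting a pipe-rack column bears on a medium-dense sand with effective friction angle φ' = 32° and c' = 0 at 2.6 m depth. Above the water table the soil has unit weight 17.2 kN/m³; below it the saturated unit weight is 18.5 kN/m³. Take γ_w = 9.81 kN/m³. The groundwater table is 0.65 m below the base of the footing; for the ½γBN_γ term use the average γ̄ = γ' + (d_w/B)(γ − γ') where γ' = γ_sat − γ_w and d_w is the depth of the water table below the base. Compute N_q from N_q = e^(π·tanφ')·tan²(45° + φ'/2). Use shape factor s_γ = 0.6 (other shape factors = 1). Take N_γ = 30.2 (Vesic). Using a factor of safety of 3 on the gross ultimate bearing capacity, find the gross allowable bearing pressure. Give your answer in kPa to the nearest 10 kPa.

q_all ≈ 450 kPa

N_q = e^(π·tan32°)·tan²(61°) = 23.18.
Effective surcharge at the founding depth q = γ·D_f = 17.2 × 2.6 = 44.72 kPa.
With d_w = 0.65 m < B, γ̄ = 8.69 + (0.65/3.2) × (17.2 − 8.69) = 10.419 kN/m³.
q_ult = q·N_q + 0.5·γ·B·N_γ·s_γ
     = 44.72 × 23.177 + 0.5 × 10.419 × 3.2 × 30.2 × 0.6
     = 1036.5 + 302.06 = 1338.5 kPa.
q_all = 1338.5 / 3 = 446.17 kPa.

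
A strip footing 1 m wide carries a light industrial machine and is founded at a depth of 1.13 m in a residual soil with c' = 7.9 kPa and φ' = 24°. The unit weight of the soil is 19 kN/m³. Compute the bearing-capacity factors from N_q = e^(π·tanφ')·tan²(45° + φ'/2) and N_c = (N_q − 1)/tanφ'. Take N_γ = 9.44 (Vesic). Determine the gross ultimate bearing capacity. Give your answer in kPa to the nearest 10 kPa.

tan24° = 0.4452, so N_q = e^(π×0.4452)·tan²(57°) = 4.05 × 2.371 = 9.6.
N_c = (9.6 − 1)/tan24° = 19.32.
Effective surcharge at the founding depth q = γ·D_f = 19 × 1.13 = 21.47 kPa.
q_ult = c·N_c + q·N_q + 0.5·γ·B·N_γ
     = 7.9 × 19.324 + 21.47 × 9.6034 + 0.5 × 19 × 1 × 9.44
     = 152.66 + 206.18 + 89.68 = 448.52 kPa.

q_ult ≈ 450 kPa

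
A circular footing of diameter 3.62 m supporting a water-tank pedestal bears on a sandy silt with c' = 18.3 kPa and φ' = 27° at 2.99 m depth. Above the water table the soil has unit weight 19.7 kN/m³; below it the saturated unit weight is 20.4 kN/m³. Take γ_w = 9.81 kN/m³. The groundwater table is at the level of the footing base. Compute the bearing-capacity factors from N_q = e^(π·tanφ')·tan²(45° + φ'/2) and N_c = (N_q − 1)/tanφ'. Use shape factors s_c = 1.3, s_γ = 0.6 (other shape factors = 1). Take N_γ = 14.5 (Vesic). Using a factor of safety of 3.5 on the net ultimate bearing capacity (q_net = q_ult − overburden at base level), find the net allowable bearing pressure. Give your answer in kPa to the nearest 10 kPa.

q_all(net) ≈ 420 kPa

N_q = e^(π·tan27°)·tan²(58.5°) = 13.2; N_c = (N_q − 1)/tanφ' = 23.94.
Overburden at base level: q = 19.7 × 2.99 = 58.903 kPa.
Below the base the soil is submerged, so the ½γBN_γ term uses γ' = 20.4 − 9.81 = 10.59 kN/m³.
Cohesion term c·N_c·s_c = 18.3 × 23.942 × 1.3 = 569.58 kPa; surcharge term q·N_q = 58.903 × 13.199 = 777.47 kPa; self-weight term 0.5·γ·B·N_γ·s_γ = 0.5 × 10.59 × 3.62 × 14.5 × 0.6 = 166.76 kPa.
q_ult = 569.58 + 777.47 + 166.76 = 1513.8 kPa.
q_net = 1513.8 − 58.903 = 1454.9 kPa.
q_all(net) = 1454.9 / 3.5 = 415.69 kPa.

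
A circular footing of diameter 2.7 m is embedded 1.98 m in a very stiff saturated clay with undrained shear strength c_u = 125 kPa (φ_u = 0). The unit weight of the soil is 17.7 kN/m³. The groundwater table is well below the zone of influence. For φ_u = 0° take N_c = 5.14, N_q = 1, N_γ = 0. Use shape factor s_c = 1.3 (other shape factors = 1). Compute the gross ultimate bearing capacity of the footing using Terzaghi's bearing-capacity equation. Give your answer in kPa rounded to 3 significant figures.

Effective surcharge at the founding depth q = γ·D_f = 17.7 × 1.98 = 35.046 kPa.
q_ult = c·N_c·s_c + q·N_q
     = 125 × 5.14 × 1.3 + 35.046 × 1
     = 835.25 + 35.046 = 870.3 kPa.

q_ult ≈ 870 kPa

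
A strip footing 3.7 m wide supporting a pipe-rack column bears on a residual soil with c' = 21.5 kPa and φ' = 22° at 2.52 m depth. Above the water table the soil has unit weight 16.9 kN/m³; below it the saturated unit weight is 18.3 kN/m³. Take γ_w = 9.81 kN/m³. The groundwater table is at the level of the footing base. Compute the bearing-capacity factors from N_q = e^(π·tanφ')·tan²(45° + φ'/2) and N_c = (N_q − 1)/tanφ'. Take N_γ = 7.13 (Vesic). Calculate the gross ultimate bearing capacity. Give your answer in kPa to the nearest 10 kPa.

tan22° = 0.404, so N_q = e^(π×0.404)·tan²(56°) = 3.558 × 2.198 = 7.82.
N_c = (7.82 − 1)/tan22° = 16.88.
Overburden at base level: q = 16.9 × 2.52 = 42.588 kPa.
Below the base the soil is submerged, so the ½γBN_γ term uses γ' = 18.3 − 9.81 = 8.49 kN/m³.
Cohesion term c·N_c = 21.5 × 16.883 = 362.98 kPa; surcharge term q·N_q = 42.588 × 7.8211 = 333.09 kPa; self-weight term 0.5·γ·B·N_γ = 0.5 × 8.49 × 3.7 × 7.13 = 111.99 kPa.
q_ult = 362.98 + 333.09 + 111.99 = 808.05 kPa.

q_ult ≈ 810 kPa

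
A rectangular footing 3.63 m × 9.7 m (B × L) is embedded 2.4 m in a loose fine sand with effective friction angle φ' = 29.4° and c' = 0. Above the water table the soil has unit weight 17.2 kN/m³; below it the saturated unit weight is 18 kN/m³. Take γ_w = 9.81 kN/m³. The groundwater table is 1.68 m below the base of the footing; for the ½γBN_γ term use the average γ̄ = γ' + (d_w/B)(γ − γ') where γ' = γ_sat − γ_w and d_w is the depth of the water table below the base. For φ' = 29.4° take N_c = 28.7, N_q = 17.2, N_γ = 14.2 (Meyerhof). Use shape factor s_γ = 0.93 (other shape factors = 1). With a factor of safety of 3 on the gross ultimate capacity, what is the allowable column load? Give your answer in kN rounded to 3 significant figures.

P_all ≈ 11800 kN

Effective surcharge at the founding depth q = γ·D_f = 17.2 × 2.4 = 41.28 kPa.
With d_w = 1.68 m < B, γ̄ = 8.19 + (1.68/3.63) × (17.2 − 8.19) = 12.36 kN/m³.
q_ult = q·N_q + 0.5·γ·B·N_γ·s_γ
     = 41.28 × 17.2 + 0.5 × 12.36 × 3.63 × 14.2 × 0.93
     = 710.02 + 296.25 = 1006.3 kPa.
Gross allowable pressure q_all = 1006.3 / 3 = 335.42 kPa.
Footing area = 35.211 m², so allowable column load = 335.42 × 35.211 = 11811 kN.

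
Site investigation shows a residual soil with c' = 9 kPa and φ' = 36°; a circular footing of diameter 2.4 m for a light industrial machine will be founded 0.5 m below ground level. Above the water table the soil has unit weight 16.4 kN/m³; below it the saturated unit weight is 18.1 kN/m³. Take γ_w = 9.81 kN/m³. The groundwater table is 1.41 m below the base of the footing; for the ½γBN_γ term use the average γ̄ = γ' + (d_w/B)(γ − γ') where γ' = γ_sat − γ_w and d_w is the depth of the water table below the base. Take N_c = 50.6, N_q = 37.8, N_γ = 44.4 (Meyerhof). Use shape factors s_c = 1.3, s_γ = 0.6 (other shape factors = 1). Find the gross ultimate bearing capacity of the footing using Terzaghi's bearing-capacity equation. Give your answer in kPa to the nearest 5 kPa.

Overburden at base level: q = 16.4 × 0.5 = 8.2 kPa.
The water table is 1.41 m below the base (< B = 2.4 m), so the ½γBN_γ term uses γ̄ = γ' + (d_w/B)(γ − γ') = 8.29 + (1.41/2.4)(16.4 − 8.29) = 13.055 kN/m³.
Cohesion term c·N_c·s_c = 9 × 50.6 × 1.3 = 592.02 kPa; surcharge term q·N_q = 8.2 × 37.8 = 309.96 kPa; self-weight term 0.5·γ·B·N_γ·s_γ = 0.5 × 13.055 × 2.4 × 44.4 × 0.6 = 417.33 kPa.
q_ult = 592.02 + 309.96 + 417.33 = 1319.3 kPa.

q_ult ≈ 1320 kPa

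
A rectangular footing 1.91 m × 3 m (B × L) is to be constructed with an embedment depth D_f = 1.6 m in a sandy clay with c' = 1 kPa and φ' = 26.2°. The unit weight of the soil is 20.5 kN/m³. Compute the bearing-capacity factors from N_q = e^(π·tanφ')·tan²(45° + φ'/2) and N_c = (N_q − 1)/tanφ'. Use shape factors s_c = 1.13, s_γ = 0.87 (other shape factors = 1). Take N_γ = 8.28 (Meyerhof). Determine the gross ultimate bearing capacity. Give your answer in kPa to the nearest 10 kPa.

q_ult ≈ 560 kPa

tan26.2° = 0.4921, so N_q = e^(π×0.4921)·tan²(58.1°) = 4.692 × 2.581 = 12.11.
N_c = (12.11 − 1)/tan26.2° = 22.58.
Overburden at base level: q = 20.5 × 1.6 = 32.8 kPa.
Cohesion term c·N_c·s_c = 1 × 22.579 × 1.13 = 25.514 kPa; surcharge term q·N_q = 32.8 × 12.11 = 397.22 kPa; self-weight term 0.5·γ·B·N_γ·s_γ = 0.5 × 20.5 × 1.91 × 8.28 × 0.87 = 141.03 kPa.
q_ult = 25.514 + 397.22 + 141.03 = 563.76 kPa.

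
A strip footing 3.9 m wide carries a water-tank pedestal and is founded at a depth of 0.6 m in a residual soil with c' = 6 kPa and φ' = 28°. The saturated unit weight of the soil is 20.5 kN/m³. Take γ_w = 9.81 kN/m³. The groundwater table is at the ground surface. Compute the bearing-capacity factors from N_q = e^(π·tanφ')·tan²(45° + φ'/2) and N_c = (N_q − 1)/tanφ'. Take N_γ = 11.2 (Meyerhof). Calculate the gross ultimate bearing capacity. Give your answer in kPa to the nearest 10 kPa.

tan28° = 0.5317, so N_q = e^(π×0.5317)·tan²(59°) = 5.314 × 2.77 = 14.72.
N_c = (14.72 − 1)/tan28° = 25.8.
γ' = 20.5 − 9.81 = 10.69 kN/m³ (submerged throughout). q = 10.69 × 0.6 = 6.414 kPa; the same γ' applies in the ½γBN_γ term.
c·N_c = 6 × 25.803 = 154.82 kPa
q·N_q = 6.414 × 14.72 = 94.413 kPa
0.5·γ·B·N_γ = 0.5 × 10.69 × 3.9 × 11.2 = 233.47 kPa
q_ult = 154.82 + 94.413 + 233.47 = 482.7 kPa.

q_ult ≈ 480 kPa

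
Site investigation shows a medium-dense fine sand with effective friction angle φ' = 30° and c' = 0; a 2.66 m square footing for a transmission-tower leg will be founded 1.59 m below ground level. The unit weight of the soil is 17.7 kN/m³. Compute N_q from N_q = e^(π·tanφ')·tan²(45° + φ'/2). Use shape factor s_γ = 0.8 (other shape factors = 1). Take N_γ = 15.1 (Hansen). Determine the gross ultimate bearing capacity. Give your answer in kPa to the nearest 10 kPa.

tan30° = 0.5774, so N_q = e^(π×0.5774)·tan²(60°) = 6.134 × 3.0 = 18.4.
q = γ·D_f = 17.7 × 1.59 = 28.143 kPa.
q·N_q = 28.143 × 18.401 = 517.86 kPa
0.5·γ·B·N_γ·s_γ = 0.5 × 17.7 × 2.66 × 15.1 × 0.8 = 284.38 kPa
q_ult = 517.86 + 284.38 = 802.24 kPa.

q_ult ≈ 800 kPa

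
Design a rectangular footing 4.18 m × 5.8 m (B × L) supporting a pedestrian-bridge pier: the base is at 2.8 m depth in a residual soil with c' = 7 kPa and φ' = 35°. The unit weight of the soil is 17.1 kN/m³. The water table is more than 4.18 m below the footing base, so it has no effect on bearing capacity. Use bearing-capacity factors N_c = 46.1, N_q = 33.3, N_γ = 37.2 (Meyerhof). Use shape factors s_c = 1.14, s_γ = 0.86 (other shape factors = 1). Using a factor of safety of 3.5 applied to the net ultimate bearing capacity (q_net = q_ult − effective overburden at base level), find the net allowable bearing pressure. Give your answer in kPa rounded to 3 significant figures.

q_all(net) ≈ 874 kPa

q = γ·D_f = 17.1 × 2.8 = 47.88 kPa.
c·N_c·s_c = 7 × 46.1 × 1.14 = 367.88 kPa
q·N_q = 47.88 × 33.3 = 1594.4 kPa
0.5·γ·B·N_γ·s_γ = 0.5 × 17.1 × 4.18 × 37.2 × 0.86 = 1143.4 kPa
q_ult = 367.88 + 1594.4 + 1143.4 = 3105.6 kPa.
Net ultimate: q_net = 3105.6 − 47.88 = 3057.8 kPa.
q_all(net) = 3057.8 / 3.5 = 873.65 kPa.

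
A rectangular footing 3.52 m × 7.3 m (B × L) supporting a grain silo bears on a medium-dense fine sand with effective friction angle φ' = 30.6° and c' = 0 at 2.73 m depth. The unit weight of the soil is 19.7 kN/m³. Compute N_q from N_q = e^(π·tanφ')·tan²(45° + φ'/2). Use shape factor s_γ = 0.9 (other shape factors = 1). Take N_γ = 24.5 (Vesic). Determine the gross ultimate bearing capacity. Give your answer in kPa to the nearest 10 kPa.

tan30.6° = 0.5914, so N_q = e^(π×0.5914)·tan²(60.3°) = 6.41 × 3.074 = 19.7.
q = γ·D_f = 19.7 × 2.73 = 53.781 kPa.
q·N_q = 53.781 × 19.704 = 1059.7 kPa
0.5·γ·B·N_γ·s_γ = 0.5 × 19.7 × 3.52 × 24.5 × 0.9 = 764.52 kPa
q_ult = 1059.7 + 764.52 = 1824.2 kPa.

q_ult ≈ 1820 kPa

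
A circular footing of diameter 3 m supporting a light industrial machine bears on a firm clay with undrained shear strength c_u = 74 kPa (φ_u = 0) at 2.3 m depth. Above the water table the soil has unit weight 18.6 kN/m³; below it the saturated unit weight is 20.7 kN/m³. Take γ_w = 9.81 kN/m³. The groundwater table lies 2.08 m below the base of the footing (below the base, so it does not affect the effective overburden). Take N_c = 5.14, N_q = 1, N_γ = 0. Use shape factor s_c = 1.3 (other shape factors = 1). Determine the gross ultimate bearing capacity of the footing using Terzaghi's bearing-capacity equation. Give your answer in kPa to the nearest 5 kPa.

q_ult ≈ 535 kPa

q = γ·D_f = 18.6 × 2.3 = 42.78 kPa.
c·N_c·s_c = 74 × 5.14 × 1.3 = 494.47 kPa
q·N_q = 42.78 × 1 = 42.78 kPa
q_ult = 494.47 + 42.78 = 537.25 kPa.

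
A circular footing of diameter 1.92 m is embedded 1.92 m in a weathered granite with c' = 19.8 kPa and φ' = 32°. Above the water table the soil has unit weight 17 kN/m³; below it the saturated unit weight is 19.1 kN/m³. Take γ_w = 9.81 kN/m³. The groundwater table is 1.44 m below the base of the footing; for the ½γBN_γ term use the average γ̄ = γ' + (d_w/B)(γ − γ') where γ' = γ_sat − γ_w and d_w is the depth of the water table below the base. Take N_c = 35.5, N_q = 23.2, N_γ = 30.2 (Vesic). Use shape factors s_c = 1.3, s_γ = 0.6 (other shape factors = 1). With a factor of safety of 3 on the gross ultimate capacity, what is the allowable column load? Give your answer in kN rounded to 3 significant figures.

q = γ·D_f = 17 × 1.92 = 32.64 kPa.
γ' = 9.29 kN/m³; averaging over the depth B below the base, γ̄ = γ' + (d_w/B)(γ − γ') = 15.072 kN/m³.
c·N_c·s_c = 19.8 × 35.5 × 1.3 = 913.77 kPa
q·N_q = 32.64 × 23.2 = 757.25 kPa
0.5·γ·B·N_γ·s_γ = 0.5 × 15.072 × 1.92 × 30.2 × 0.6 = 262.19 kPa
q_ult = 913.77 + 757.25 + 262.19 = 1933.2 kPa.
Gross allowable pressure q_all = 1933.2 / 3 = 644.4 kPa.
Footing area = 2.8953 m², so allowable column load = 644.4 × 2.8953 = 1865.7 kN.

P_all ≈ 1870 kN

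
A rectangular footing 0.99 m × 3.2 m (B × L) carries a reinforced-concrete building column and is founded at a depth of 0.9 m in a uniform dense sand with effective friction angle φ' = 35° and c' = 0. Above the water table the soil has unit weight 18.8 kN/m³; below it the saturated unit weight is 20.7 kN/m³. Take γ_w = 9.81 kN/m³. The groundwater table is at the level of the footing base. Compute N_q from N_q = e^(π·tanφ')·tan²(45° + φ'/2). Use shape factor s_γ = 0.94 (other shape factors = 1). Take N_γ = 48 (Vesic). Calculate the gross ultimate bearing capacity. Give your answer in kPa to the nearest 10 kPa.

tan35° = 0.7002, so N_q = e^(π×0.7002)·tan²(62.5°) = 9.023 × 3.69 = 33.3.
Effective surcharge at the founding depth q = γ·D_f = 18.8 × 0.9 = 16.92 kPa.
The water table coincides with the base, so in the self-weight term γ → γ' = 10.89 kN/m³.
q_ult = q·N_q + 0.5·γ·B·N_γ·s_γ
     = 16.92 × 33.296 + 0.5 × 10.89 × 0.99 × 48 × 0.94
     = 563.37 + 243.22 = 806.59 kPa.

q_ult ≈ 810 kPa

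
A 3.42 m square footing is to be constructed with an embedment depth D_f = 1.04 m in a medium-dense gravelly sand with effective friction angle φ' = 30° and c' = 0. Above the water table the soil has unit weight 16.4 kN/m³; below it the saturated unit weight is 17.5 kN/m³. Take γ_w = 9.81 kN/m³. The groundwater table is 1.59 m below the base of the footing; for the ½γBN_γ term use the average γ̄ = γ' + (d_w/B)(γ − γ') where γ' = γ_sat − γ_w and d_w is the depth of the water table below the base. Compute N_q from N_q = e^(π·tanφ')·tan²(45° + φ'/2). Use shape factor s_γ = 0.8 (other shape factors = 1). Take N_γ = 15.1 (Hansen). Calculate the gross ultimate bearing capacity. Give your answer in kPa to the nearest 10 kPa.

tan30° = 0.5774, so N_q = e^(π×0.5774)·tan²(60°) = 6.134 × 3.0 = 18.4.
Overburden at base level: q = 16.4 × 1.04 = 17.056 kPa.
The water table is 1.59 m below the base (< B = 3.42 m), so the ½γBN_γ term uses γ̄ = γ' + (d_w/B)(γ − γ') = 7.69 + (1.59/3.42)(16.4 − 7.69) = 11.739 kN/m³.
Surcharge term q·N_q = 17.056 × 18.401 = 313.85 kPa; self-weight term 0.5·γ·B·N_γ·s_γ = 0.5 × 11.739 × 3.42 × 15.1 × 0.8 = 242.5 kPa.
q_ult = 313.85 + 242.5 = 556.35 kPa.

q_ult ≈ 560 kPa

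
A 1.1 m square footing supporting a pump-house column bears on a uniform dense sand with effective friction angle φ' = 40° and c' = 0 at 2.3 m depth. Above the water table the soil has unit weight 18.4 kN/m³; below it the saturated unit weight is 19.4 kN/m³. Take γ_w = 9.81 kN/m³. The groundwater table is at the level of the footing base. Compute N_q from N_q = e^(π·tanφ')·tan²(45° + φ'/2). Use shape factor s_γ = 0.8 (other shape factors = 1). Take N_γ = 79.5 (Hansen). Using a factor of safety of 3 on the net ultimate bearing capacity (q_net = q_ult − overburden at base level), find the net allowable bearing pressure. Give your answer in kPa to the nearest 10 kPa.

q_all(net) ≈ 1000 kPa

N_q = e^(π·tan40°)·tan²(65°) = 64.2.
Effective surcharge at the founding depth q = γ·D_f = 18.4 × 2.3 = 42.32 kPa.
The water table coincides with the base, so in the self-weight term γ → γ' = 9.59 kN/m³.
q_ult = q·N_q + 0.5·γ·B·N_γ·s_γ
     = 42.32 × 64.195 + 0.5 × 9.59 × 1.1 × 79.5 × 0.8
     = 2716.7 + 335.46 = 3052.2 kPa.
q_net = 3052.2 − 42.32 = 3009.9 kPa.
q_all(net) = 3009.9 / 3 = 1003.3 kPa.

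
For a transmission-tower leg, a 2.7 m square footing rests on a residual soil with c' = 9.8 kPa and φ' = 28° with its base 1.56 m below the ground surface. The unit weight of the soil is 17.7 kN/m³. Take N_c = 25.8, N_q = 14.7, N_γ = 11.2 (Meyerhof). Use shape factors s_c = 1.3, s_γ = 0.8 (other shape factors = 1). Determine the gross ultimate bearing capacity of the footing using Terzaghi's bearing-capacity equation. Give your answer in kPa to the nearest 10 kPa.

q_ult ≈ 950 kPa

Effective surcharge at the founding depth q = γ·D_f = 17.7 × 1.56 = 27.612 kPa.
q_ult = c·N_c·s_c + q·N_q + 0.5·γ·B·N_γ·s_γ
     = 9.8 × 25.8 × 1.3 + 27.612 × 14.7 + 0.5 × 17.7 × 2.7 × 11.2 × 0.8
     = 328.69 + 405.9 + 214.1 = 948.69 kPa.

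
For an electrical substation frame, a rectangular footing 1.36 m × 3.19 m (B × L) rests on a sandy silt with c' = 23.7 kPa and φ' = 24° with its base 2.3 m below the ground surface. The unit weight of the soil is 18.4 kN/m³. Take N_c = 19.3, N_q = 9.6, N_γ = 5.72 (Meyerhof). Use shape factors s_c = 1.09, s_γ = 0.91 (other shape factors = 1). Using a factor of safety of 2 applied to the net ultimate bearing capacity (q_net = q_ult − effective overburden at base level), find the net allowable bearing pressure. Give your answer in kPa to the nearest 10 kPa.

Effective surcharge at the founding depth q = γ·D_f = 18.4 × 2.3 = 42.32 kPa.
q_ult = c·N_c·s_c + q·N_q + 0.5·γ·B·N_γ·s_γ
     = 23.7 × 19.3 × 1.09 + 42.32 × 9.6 + 0.5 × 18.4 × 1.36 × 5.72 × 0.91
     = 498.58 + 406.27 + 65.127 = 969.98 kPa.
Net ultimate: q_net = 969.98 − 42.32 = 927.66 kPa.
q_all(net) = 927.66 / 2 = 463.83 kPa.

q_all(net) ≈ 460 kPa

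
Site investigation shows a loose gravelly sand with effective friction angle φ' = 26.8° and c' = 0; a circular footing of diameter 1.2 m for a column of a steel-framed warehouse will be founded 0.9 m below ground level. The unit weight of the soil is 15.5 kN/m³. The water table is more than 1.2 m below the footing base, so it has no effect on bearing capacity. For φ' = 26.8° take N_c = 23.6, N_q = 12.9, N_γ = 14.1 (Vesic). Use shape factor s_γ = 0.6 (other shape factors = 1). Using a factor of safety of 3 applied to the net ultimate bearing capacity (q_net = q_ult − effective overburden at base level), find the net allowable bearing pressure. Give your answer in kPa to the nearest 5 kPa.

q_all(net) ≈ 80 kPa

Effective surcharge at the founding depth q = γ·D_f = 15.5 × 0.9 = 13.95 kPa.
q_ult = q·N_q + 0.5·γ·B·N_γ·s_γ
     = 13.95 × 12.9 + 0.5 × 15.5 × 1.2 × 14.1 × 0.6
     = 179.96 + 78.678 = 258.63 kPa.
Net ultimate: q_net = 258.63 − 13.95 = 244.68 kPa.
q_all(net) = 244.68 / 3 = 81.561 kPa.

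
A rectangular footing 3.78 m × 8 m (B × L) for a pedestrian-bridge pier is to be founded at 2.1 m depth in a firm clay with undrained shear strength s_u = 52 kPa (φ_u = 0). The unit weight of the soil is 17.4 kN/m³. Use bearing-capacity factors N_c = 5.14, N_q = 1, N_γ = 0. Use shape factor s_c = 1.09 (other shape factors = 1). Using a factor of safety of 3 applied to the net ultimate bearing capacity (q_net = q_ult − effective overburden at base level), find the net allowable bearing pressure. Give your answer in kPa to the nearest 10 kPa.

q_all(net) ≈ 100 kPa

Overburden at base level: q = 17.4 × 2.1 = 36.54 kPa.
Cohesion term c·N_c·s_c = 52 × 5.14 × 1.09 = 291.34 kPa; surcharge term q·N_q = 36.54 × 1 = 36.54 kPa.
q_ult = 291.34 + 36.54 = 327.88 kPa.
Net ultimate: q_net = 327.88 − 36.54 = 291.34 kPa.
q_all(net) = 291.34 / 3 = 97.112 kPa.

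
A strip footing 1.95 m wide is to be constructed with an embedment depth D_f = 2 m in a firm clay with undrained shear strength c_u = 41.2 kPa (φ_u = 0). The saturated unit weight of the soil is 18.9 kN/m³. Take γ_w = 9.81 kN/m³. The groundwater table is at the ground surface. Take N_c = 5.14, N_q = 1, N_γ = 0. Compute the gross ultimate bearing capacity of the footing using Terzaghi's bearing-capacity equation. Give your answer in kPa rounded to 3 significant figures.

q_ult ≈ 230 kPa

Water table at ground surface, so effective unit weight γ' = 18.9 − 9.81 = 9.09 kN/m³ is used throughout; overburden q = 9.09 × 2 = 18.18 kPa.
Cohesion term c·N_c = 41.2 × 5.14 = 211.77 kPa; surcharge term q·N_q = 18.18 × 1 = 18.18 kPa.
q_ult = 211.77 + 18.18 = 229.95 kPa.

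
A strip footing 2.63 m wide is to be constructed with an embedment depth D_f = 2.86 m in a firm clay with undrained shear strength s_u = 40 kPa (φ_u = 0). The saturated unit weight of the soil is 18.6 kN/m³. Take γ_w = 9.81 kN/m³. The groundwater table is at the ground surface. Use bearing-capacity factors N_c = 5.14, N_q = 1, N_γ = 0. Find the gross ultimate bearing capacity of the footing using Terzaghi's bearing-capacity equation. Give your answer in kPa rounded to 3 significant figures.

Water table at ground surface, so effective unit weight γ' = 18.6 − 9.81 = 8.79 kN/m³ is used throughout; overburden q = 8.79 × 2.86 = 25.139 kPa.
Cohesion term c·N_c = 40 × 5.14 = 205.6 kPa; surcharge term q·N_q = 25.139 × 1 = 25.139 kPa.
q_ult = 205.6 + 25.139 = 230.74 kPa.

q_ult ≈ 231 kPa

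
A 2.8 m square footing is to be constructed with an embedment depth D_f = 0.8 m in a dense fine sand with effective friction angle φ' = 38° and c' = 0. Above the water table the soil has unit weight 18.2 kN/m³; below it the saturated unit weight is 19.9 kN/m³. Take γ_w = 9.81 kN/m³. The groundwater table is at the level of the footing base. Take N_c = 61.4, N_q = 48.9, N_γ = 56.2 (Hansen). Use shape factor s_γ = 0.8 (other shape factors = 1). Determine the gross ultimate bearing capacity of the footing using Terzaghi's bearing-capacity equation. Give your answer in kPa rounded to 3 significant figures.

q_ult ≈ 1350 kPa

q = γ·D_f = 18.2 × 0.8 = 14.56 kPa.
For the ½γBN_γ term take γ' = 19.9 − 9.81 = 10.09 kN/m³ (soil below base is submerged).
q·N_q = 14.56 × 48.9 = 711.98 kPa
0.5·γ·B·N_γ·s_γ = 0.5 × 10.09 × 2.8 × 56.2 × 0.8 = 635.1 kPa
q_ult = 711.98 + 635.1 = 1347.1 kPa.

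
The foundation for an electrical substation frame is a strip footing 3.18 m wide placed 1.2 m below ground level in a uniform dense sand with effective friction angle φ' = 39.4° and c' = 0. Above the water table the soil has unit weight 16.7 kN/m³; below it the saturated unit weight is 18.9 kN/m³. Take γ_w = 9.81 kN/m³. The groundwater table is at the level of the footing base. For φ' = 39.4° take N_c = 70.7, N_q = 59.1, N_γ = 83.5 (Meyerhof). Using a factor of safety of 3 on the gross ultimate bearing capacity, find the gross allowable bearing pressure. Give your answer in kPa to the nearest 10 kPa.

q_all ≈ 800 kPa

q = γ·D_f = 16.7 × 1.2 = 20.04 kPa.
For the ½γBN_γ term take γ' = 18.9 − 9.81 = 9.09 kN/m³ (soil below base is submerged).
q·N_q = 20.04 × 59.1 = 1184.4 kPa
0.5·γ·B·N_γ = 0.5 × 9.09 × 3.18 × 83.5 = 1206.8 kPa
q_ult = 1184.4 + 1206.8 = 2391.2 kPa.
q_all = 2391.2 / 3 = 797.07 kPa.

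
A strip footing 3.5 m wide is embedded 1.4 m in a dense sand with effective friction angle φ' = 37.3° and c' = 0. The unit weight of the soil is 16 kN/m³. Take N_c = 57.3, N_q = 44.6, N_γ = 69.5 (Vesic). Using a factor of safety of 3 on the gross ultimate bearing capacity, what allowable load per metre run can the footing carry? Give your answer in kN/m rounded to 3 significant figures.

q = γ·D_f = 16 × 1.4 = 22.4 kPa.
q·N_q = 22.4 × 44.6 = 999.04 kPa
0.5·γ·B·N_γ = 0.5 × 16 × 3.5 × 69.5 = 1946 kPa
q_ult = 999.04 + 1946 = 2945 kPa.
Gross allowable pressure q_all = 2945 / 3 = 981.68 kPa.
Allowable wall load = q_all × B = 981.68 × 3.5 = 3435.9 kN per metre run.

≈ 3440 kN/m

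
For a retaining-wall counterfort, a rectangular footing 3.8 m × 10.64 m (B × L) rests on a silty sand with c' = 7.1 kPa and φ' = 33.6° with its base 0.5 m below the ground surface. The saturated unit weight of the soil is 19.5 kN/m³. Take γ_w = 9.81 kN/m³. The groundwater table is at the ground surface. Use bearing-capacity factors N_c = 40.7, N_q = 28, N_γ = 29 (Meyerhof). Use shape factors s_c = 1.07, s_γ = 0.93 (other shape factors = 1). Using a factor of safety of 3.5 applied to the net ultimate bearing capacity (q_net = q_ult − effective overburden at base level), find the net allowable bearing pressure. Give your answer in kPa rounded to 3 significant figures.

With the water table at the surface the whole profile is submerged: γ' = 19.5 − 9.81 = 9.69 kN/m³, so q = γ'·D_f = 4.845 kPa; the same γ' applies in the ½γBN_γ term.
q_ult = c·N_c·s_c + q·N_q + 0.5·γ·B·N_γ·s_γ
     = 7.1 × 40.7 × 1.07 + 4.845 × 28 + 0.5 × 9.69 × 3.8 × 29 × 0.93
     = 309.2 + 135.66 + 496.54 = 941.4 kPa.
Net ultimate: q_net = 941.4 − 4.845 = 936.56 kPa.
q_all(net) = 936.56 / 3.5 = 267.59 kPa.

q_all(net) ≈ 268 kPa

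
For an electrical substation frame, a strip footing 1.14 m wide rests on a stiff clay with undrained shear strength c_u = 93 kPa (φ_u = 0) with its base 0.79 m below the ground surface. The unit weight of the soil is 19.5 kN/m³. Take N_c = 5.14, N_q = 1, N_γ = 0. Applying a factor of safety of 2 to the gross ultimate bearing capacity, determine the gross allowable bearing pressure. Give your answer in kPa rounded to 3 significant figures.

Effective surcharge at the founding depth q = γ·D_f = 19.5 × 0.79 = 15.405 kPa.
q_ult = c·N_c + q·N_q
     = 93 × 5.14 + 15.405 × 1
     = 478.02 + 15.405 = 493.42 kPa.
q_all = q_ult / FS = 493.42 / 2 = 246.71 kPa.

q_all ≈ 247 kPa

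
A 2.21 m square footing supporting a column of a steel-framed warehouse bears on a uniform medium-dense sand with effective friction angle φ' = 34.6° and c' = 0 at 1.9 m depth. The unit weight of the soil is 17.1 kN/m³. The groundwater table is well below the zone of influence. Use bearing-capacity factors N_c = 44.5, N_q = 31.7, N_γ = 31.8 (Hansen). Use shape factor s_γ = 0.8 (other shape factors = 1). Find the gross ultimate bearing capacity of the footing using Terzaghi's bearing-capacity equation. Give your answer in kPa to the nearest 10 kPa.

q_ult ≈ 1510 kPa

Effective surcharge at the founding depth q = γ·D_f = 17.1 × 1.9 = 32.49 kPa.
q_ult = q·N_q + 0.5·γ·B·N_γ·s_γ
     = 32.49 × 31.7 + 0.5 × 17.1 × 2.21 × 31.8 × 0.8
     = 1029.9 + 480.7 = 1510.6 kPa.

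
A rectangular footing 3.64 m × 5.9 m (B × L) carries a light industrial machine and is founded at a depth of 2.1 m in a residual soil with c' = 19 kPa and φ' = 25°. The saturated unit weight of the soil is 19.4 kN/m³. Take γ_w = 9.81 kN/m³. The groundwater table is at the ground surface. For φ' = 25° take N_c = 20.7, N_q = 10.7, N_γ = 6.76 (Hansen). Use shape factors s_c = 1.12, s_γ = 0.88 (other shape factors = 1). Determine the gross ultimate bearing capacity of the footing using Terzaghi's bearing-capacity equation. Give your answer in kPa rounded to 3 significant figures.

γ' = 19.4 − 9.81 = 9.59 kN/m³ (submerged throughout). q = 9.59 × 2.1 = 20.139 kPa; the same γ' applies in the ½γBN_γ term.
c·N_c·s_c = 19 × 20.7 × 1.12 = 440.5 kPa
q·N_q = 20.139 × 10.7 = 215.49 kPa
0.5·γ·B·N_γ·s_γ = 0.5 × 9.59 × 3.64 × 6.76 × 0.88 = 103.83 kPa
q_ult = 440.5 + 215.49 + 103.83 = 759.81 kPa.

q_ult ≈ 760 kPa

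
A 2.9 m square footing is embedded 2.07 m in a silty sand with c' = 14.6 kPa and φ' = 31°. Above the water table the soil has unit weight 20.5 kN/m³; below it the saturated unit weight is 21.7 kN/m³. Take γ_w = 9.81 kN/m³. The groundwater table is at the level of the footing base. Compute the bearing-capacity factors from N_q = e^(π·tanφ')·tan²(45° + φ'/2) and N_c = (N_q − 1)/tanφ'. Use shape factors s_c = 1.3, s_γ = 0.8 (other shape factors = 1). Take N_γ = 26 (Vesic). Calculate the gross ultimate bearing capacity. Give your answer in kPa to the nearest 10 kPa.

tan31° = 0.6009, so N_q = e^(π×0.6009)·tan²(60.5°) = 6.604 × 3.124 = 20.63.
N_c = (20.63 − 1)/tan31° = 32.67.
q = γ·D_f = 20.5 × 2.07 = 42.435 kPa.
For the ½γBN_γ term take γ' = 21.7 − 9.81 = 11.89 kN/m³ (soil below base is submerged).
c·N_c·s_c = 14.6 × 32.671 × 1.3 = 620.1 kPa
q·N_q = 42.435 × 20.631 = 875.47 kPa
0.5·γ·B·N_γ·s_γ = 0.5 × 11.89 × 2.9 × 26 × 0.8 = 358.6 kPa
q_ult = 620.1 + 875.47 + 358.6 = 1854.2 kPa.

q_ult ≈ 1850 kPa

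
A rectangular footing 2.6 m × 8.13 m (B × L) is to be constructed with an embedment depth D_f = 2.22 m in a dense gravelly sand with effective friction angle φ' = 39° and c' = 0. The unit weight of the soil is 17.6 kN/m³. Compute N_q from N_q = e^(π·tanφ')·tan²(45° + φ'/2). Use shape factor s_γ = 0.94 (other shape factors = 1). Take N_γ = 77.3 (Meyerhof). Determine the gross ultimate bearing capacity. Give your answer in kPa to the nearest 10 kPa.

q_ult ≈ 3850 kPa

tan39° = 0.8098, so N_q = e^(π×0.8098)·tan²(64.5°) = 12.731 × 4.395 = 55.96.
Overburden at base level: q = 17.6 × 2.22 = 39.072 kPa.
Surcharge term q·N_q = 39.072 × 55.957 = 2186.4 kPa; self-weight term 0.5·γ·B·N_γ·s_γ = 0.5 × 17.6 × 2.6 × 77.3 × 0.94 = 1662.5 kPa.
q_ult = 2186.4 + 1662.5 = 3848.9 kPa.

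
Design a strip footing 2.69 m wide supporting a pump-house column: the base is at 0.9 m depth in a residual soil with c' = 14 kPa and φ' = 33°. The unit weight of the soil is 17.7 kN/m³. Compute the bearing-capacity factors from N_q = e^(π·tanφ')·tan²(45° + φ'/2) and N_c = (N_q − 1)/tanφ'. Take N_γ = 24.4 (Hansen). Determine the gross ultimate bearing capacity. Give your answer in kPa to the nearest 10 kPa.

q_ult ≈ 1540 kPa

tan33° = 0.6494, so N_q = e^(π×0.6494)·tan²(61.5°) = 7.692 × 3.392 = 26.09.
N_c = (26.09 − 1)/tan33° = 38.64.
Effective surcharge at the founding depth q = γ·D_f = 17.7 × 0.9 = 15.93 kPa.
q_ult = c·N_c + q·N_q + 0.5·γ·B·N_γ
     = 14 × 38.638 + 15.93 × 26.092 + 0.5 × 17.7 × 2.69 × 24.4
     = 540.94 + 415.65 + 580.88 = 1537.5 kPa.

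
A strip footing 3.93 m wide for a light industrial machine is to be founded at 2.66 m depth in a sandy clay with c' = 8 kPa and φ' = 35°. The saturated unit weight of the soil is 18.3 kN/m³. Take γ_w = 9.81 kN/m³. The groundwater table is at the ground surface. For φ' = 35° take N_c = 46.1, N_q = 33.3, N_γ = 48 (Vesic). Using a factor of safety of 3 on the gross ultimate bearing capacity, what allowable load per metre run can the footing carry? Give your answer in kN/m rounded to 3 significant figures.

≈ 2520 kN/m

Water table at ground surface, so effective unit weight γ' = 18.3 − 9.81 = 8.49 kN/m³ is used throughout; overburden q = 8.49 × 2.66 = 22.583 kPa; the same γ' applies in the ½γBN_γ term.
Cohesion term c·N_c = 8 × 46.1 = 368.8 kPa; surcharge term q·N_q = 22.583 × 33.3 = 752.03 kPa; self-weight term 0.5·γ·B·N_γ = 0.5 × 8.49 × 3.93 × 48 = 800.78 kPa.
q_ult = 368.8 + 752.03 + 800.78 = 1921.6 kPa.
Gross allowable pressure q_all = 1921.6 / 3 = 640.53 kPa.
Allowable wall load = q_all × B = 640.53 × 3.93 = 2517.3 kN per metre run.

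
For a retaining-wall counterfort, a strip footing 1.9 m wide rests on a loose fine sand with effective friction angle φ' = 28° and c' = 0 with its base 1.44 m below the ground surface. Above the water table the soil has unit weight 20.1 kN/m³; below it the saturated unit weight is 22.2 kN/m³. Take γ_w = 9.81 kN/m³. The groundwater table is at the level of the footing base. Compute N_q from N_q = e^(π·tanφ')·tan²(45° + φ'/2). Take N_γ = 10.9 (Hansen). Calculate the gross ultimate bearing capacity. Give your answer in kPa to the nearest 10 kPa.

q_ult ≈ 550 kPa

tan28° = 0.5317, so N_q = e^(π×0.5317)·tan²(59°) = 5.314 × 2.77 = 14.72.
q = γ·D_f = 20.1 × 1.44 = 28.944 kPa.
For the ½γBN_γ term take γ' = 22.2 − 9.81 = 12.39 kN/m³ (soil below base is submerged).
q·N_q = 28.944 × 14.72 = 426.05 kPa
0.5·γ·B·N_γ = 0.5 × 12.39 × 1.9 × 10.9 = 128.3 kPa
q_ult = 426.05 + 128.3 = 554.35 kPa.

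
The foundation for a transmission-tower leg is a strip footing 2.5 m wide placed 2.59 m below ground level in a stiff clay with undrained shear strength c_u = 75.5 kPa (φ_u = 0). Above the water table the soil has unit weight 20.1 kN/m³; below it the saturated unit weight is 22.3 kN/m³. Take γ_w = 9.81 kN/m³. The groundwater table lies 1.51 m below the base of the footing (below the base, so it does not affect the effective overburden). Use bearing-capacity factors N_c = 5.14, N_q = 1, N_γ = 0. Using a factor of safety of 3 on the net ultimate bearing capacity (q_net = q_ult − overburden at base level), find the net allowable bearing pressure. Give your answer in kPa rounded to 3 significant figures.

q_all(net) ≈ 129 kPa

Effective surcharge at the founding depth q = γ·D_f = 20.1 × 2.59 = 52.059 kPa.
q_ult = c·N_c + q·N_q
     = 75.5 × 5.14 + 52.059 × 1
     = 388.07 + 52.059 = 440.13 kPa.
q_net = 440.13 − 52.059 = 388.07 kPa.
q_all(net) = 388.07 / 3 = 129.36 kPa.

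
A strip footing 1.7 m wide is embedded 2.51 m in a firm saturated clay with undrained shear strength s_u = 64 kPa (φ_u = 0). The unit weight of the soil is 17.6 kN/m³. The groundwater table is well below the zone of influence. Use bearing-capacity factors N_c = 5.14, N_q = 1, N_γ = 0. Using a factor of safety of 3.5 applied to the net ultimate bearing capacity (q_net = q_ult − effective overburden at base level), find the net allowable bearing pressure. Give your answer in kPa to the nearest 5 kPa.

Effective surcharge at the founding depth q = γ·D_f = 17.6 × 2.51 = 44.176 kPa.
q_ult = c·N_c + q·N_q
     = 64 × 5.14 + 44.176 × 1
     = 328.96 + 44.176 = 373.14 kPa.
Net ultimate: q_net = 373.14 − 44.176 = 328.96 kPa.
q_all(net) = 328.96 / 3.5 = 93.989 kPa.

q_all(net) ≈ 95 kPa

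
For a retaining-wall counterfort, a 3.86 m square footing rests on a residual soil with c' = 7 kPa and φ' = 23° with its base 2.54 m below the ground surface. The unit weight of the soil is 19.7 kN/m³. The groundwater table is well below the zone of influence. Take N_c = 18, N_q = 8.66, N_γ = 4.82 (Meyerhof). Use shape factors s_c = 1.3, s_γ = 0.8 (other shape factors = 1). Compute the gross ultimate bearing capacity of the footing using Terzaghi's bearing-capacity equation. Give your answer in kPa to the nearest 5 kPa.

Effective surcharge at the founding depth q = γ·D_f = 19.7 × 2.54 = 50.038 kPa.
q_ult = c·N_c·s_c + q·N_q + 0.5·γ·B·N_γ·s_γ
     = 7 × 18 × 1.3 + 50.038 × 8.66 + 0.5 × 19.7 × 3.86 × 4.82 × 0.8
     = 163.8 + 433.33 + 146.61 = 743.74 kPa.

q_ult ≈ 745 kPa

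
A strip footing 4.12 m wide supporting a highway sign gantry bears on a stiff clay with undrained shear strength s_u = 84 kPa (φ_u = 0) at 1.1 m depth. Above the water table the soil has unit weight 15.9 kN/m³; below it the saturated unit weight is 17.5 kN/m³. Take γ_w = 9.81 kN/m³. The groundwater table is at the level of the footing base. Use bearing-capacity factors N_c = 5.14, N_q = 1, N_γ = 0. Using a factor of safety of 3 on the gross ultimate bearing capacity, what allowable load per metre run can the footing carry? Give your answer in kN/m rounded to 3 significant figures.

≈ 617 kN/m

Effective surcharge at the founding depth q = γ·D_f = 15.9 × 1.1 = 17.49 kPa.
q_ult = c·N_c + q·N_q
     = 84 × 5.14 + 17.49 × 1
     = 431.76 + 17.49 = 449.25 kPa.
Gross allowable pressure q_all = 449.25 / 3 = 149.75 kPa.
Allowable wall load = q_all × B = 149.75 × 4.12 = 616.97 kN per metre run.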